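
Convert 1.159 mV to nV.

1159000 nV

milli = 10⁻³, nano = 10⁻⁹; factor is 10⁶.
1.159 × 10⁶ = 1159000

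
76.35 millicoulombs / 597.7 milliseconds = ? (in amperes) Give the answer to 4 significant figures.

(76.35e-3) / (597.7e-3) = 0.12774 A

0.1277 amperes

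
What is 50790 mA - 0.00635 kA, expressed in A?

In A:
  50790 mA = 50790e-3 A = 50.79
  0.00635 kA = 0.00635e3 A = 6.35
Difference: 50.79 - 6.35 = 44.44

44.44 A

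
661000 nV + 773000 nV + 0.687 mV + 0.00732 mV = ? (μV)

In μV:
  661000 nV = 661000 × 10^-3 μV = 661
  773000 nV = 773000 × 10^-3 μV = 773
  0.687 mV = 0.687 × 10^3 μV = 687
  0.00732 mV = 0.00732 × 10^3 μV = 7.32
Sum: 661 + 773 + 687 + 7.32 = 2128.32

2128.32 μV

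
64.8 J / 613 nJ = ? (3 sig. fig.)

106000000

(64.8) / (613 × 10⁻⁹) = 0.1057 × 10⁹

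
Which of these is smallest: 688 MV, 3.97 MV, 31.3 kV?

688 MV = 688000000 V
3.97 MV = 3970000 V
31.3 kV = 31300 V

31.3 kV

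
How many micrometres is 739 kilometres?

739000000000 micrometres

kilo = 1e3, micro = 1e-6; factor is 1e9.
739 × 1e9 = 739000000000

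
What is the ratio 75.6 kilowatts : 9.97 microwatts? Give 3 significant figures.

(75.6 × 10³) / (9.97 × 10⁻⁶) = 7.583 × 10⁹

7580000000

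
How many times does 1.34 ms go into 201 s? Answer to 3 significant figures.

150000

(201) / (1.34e-3) = 150e3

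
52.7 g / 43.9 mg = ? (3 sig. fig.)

1200

(52.7) / (43.9 × 10^-3) = 1.2 × 10^3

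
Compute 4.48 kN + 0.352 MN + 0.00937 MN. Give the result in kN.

365.85 kN

In kN:
  4.48 kN → 4.48
  0.352 MN = 0.352e3 kN = 352
  0.00937 MN = 0.00937e3 kN = 9.37
Sum: 4.48 + 352 + 9.37 = 365.85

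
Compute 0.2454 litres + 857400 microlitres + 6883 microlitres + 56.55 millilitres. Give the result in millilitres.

In millilitres:
  0.2454 litres = 0.2454 × 10^3 millilitres = 245.4
  857400 microlitres = 857400 × 10^-3 millilitres = 857.4
  6883 microlitres = 6883 × 10^-3 millilitres = 6.883
  56.55 millilitres → 56.55
Sum: 245.4 + 857.4 + 6.883 + 56.55 = 1166.233

1166.233 millilitres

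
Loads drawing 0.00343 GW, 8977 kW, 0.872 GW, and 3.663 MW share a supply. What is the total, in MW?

888.07 MW

In MW:
  0.00343 GW = 0.00343e3 MW = 3.43
  8977 kW = 8977e-3 MW = 8.977
  0.872 GW = 0.872e3 MW = 872
  3.663 MW → 3.663
Sum: 3.43 + 8.977 + 872 + 3.663 = 888.07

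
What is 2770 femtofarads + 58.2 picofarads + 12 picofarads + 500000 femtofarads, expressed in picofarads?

572.97 picofarads

In picofarads:
  2770 femtofarads = 2770 × 10^-3 picofarads = 2.77
  58.2 picofarads → 58.2
  12 picofarads → 12
  500000 femtofarads = 500000 × 10^-3 picofarads = 500
Sum: 2.77 + 58.2 + 12 + 500 = 572.97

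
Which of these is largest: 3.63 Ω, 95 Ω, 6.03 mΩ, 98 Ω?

3.63 Ω = 3.63 Ω
95 Ω = 95 Ω
6.03 mΩ = 0.00603 Ω
98 Ω = 98 Ω

98 Ω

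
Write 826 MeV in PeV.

0.000000826 PeV

mega = 10^6, peta = 10^15; factor is 10^-9.
826 × 10^-9 = 0.000000826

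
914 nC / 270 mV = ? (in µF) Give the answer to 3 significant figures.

(914 × 10^-9) / (270 × 10^-3) = 3.3852 × 10^-6 F

3.39 µF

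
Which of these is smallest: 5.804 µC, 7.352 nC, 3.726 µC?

5.804 µC = 0.000005804 C
7.352 nC = 0.000000007352 C
3.726 µC = 0.000003726 C

7.352 nC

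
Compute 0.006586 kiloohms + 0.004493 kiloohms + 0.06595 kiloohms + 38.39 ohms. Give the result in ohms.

In ohms:
  0.006586 kiloohms = 0.006586 × 10³ ohms = 6.586
  0.004493 kiloohms = 0.004493 × 10³ ohms = 4.493
  0.06595 kiloohms = 0.06595 × 10³ ohms = 65.95
  38.39 ohms → 38.39
Sum: 6.586 + 4.493 + 65.95 + 38.39 = 115.419

115.419 ohms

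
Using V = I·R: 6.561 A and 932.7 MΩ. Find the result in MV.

6.561 × 932.7e6 = 6119.4447e6 V

6119.4447 MV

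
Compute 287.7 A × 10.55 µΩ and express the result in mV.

3.035235 mV

287.7 × 10.55 × 10^-6 = 3035.235 × 10^-6 V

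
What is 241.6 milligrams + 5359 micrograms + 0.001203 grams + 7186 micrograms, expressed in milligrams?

In milligrams:
  241.6 milligrams → 241.6
  5359 micrograms = 5359 × 10⁻³ milligrams = 5.359
  0.001203 grams = 0.001203 × 10³ milligrams = 1.203
  7186 micrograms = 7186 × 10⁻³ milligrams = 7.186
Sum: 241.6 + 5.359 + 1.203 + 7.186 = 255.348

255.348 milligrams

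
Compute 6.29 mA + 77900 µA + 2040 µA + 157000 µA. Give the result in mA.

243.23 mA

In mA:
  6.29 mA → 6.29
  77900 µA = 77900e-3 mA = 77.9
  2040 µA = 2040e-3 mA = 2.04
  157000 µA = 157000e-3 mA = 157
Sum: 6.29 + 77.9 + 2.04 + 157 = 243.23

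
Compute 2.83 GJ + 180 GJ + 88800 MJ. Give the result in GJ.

In GJ:
  2.83 GJ → 2.83
  180 GJ → 180
  88800 MJ = 88800 × 10⁻³ GJ = 88.8
Sum: 2.83 + 180 + 88.8 = 271.63

271.63 GJ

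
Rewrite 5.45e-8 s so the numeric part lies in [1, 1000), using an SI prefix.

= 54.5e-9 s; 1e-9 is nano.

54.5 ns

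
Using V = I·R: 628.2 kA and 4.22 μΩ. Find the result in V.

628.2e3 × 4.22e-6 = 2651.004e-3 V

2.651004 V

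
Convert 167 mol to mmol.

167000 mmol

(no prefix) = 10⁰, milli = 10⁻³; factor is 10³.
167 × 10³ = 167000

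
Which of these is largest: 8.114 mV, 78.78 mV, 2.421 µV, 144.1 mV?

8.114 mV = 0.008114 V
78.78 mV = 0.07878 V
2.421 µV = 0.000002421 V
144.1 mV = 0.1441 V

144.1 mV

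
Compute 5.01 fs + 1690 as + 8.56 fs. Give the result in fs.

15.26 fs

In fs:
  5.01 fs → 5.01
  1690 as = 1690 × 10⁻³ fs = 1.69
  8.56 fs → 8.56
Sum: 5.01 + 1.69 + 8.56 = 15.26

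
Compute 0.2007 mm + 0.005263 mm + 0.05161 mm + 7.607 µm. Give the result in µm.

265.18 µm

In µm:
  0.2007 mm = 0.2007e3 µm = 200.7
  0.005263 mm = 0.005263e3 µm = 5.263
  0.05161 mm = 0.05161e3 µm = 51.61
  7.607 µm → 7.607
Sum: 200.7 + 5.263 + 51.61 + 7.607 = 265.18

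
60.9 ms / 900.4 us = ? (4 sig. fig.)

67.64

(60.9 × 10^-3) / (900.4 × 10^-6) = 0.067637 × 10^3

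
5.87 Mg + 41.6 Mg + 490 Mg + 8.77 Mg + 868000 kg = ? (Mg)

1414.24 Mg

In Mg:
  5.87 Mg → 5.87
  41.6 Mg → 41.6
  490 Mg → 490
  8.77 Mg → 8.77
  868000 kg = 868000 × 10^-3 Mg = 868
Sum: 5.87 + 41.6 + 490 + 8.77 + 868 = 1414.24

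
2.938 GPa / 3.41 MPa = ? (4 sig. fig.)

(2.938e9) / (3.41e6) = 0.86158e3

861.6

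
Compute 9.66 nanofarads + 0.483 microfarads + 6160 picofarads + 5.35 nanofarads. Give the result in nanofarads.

504.17 nanofarads

In nanofarads:
  9.66 nanofarads → 9.66
  0.483 microfarads = 0.483e3 nanofarads = 483
  6160 picofarads = 6160e-3 nanofarads = 6.16
  5.35 nanofarads → 5.35
Sum: 9.66 + 483 + 6.16 + 5.35 = 504.17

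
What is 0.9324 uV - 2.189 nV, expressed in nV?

930.211 nV

In nV:
  0.9324 uV = 0.9324 × 10³ nV = 932.4
  2.189 nV → 2.189
Difference: 932.4 - 2.189 = 930.211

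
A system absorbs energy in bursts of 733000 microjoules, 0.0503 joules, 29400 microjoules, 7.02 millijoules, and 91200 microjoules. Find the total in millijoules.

910.92 millijoules

In millijoules:
  733000 microjoules = 733000 × 10^-3 millijoules = 733
  0.0503 joules = 0.0503 × 10^3 millijoules = 50.3
  29400 microjoules = 29400 × 10^-3 millijoules = 29.4
  7.02 millijoules → 7.02
  91200 microjoules = 91200 × 10^-3 millijoules = 91.2
Sum: 733 + 50.3 + 29.4 + 7.02 + 91.2 = 910.92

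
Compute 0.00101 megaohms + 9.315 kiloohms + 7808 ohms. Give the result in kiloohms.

18.133 kiloohms

In kiloohms:
  0.00101 megaohms = 0.00101 × 10^3 kiloohms = 1.01
  9.315 kiloohms → 9.315
  7808 ohms = 7808 × 10^-3 kiloohms = 7.808
Sum: 1.01 + 9.315 + 7.808 = 18.133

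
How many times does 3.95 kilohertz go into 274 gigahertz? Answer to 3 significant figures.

69400000

(274e9) / (3.95e3) = 69.37e6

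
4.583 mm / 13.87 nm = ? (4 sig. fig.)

(4.583 × 10⁻³) / (13.87 × 10⁻⁹) = 0.33043 × 10⁶

330400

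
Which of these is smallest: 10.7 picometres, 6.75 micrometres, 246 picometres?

10.7 picometres = 0.0000000000107 metres
6.75 micrometres = 0.00000675 metres
246 picometres = 0.000000000246 metres

10.7 picometres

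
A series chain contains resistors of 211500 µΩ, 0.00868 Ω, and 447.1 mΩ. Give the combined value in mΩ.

667.28 mΩ

In mΩ:
  211500 µΩ = 211500 × 10⁻³ mΩ = 211.5
  0.00868 Ω = 0.00868 × 10³ mΩ = 8.68
  447.1 mΩ → 447.1
Sum: 211.5 + 8.68 + 447.1 = 667.28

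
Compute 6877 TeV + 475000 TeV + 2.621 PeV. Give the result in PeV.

484.498 PeV

In PeV:
  6877 TeV = 6877 × 10⁻³ PeV = 6.877
  475000 TeV = 475000 × 10⁻³ PeV = 475
  2.621 PeV → 2.621
Sum: 6.877 + 475 + 2.621 = 484.498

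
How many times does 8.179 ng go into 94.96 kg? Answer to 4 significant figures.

(94.96 × 10^3) / (8.179 × 10^-9) = 11.61 × 10^12

11610000000000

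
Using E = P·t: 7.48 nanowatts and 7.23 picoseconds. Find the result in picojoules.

0.0000000540804 picojoules

7.48e-9 × 7.23e-12 = 54.0804e-21 J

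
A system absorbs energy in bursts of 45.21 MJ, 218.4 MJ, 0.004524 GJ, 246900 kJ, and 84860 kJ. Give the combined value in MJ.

In MJ:
  45.21 MJ → 45.21
  218.4 MJ → 218.4
  0.004524 GJ = 0.004524 × 10³ MJ = 4.524
  246900 kJ = 246900 × 10⁻³ MJ = 246.9
  84860 kJ = 84860 × 10⁻³ MJ = 84.86
Sum: 45.21 + 218.4 + 4.524 + 246.9 + 84.86 = 599.894

599.894 MJ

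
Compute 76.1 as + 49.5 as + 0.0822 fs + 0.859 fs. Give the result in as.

In as:
  76.1 as → 76.1
  49.5 as → 49.5
  0.0822 fs = 0.0822 × 10³ as = 82.2
  0.859 fs = 0.859 × 10³ as = 859
Sum: 76.1 + 49.5 + 82.2 + 859 = 1066.8

1066.8 as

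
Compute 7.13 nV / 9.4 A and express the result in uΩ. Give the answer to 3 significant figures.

0.000759 uΩ

(7.13 × 10^-9) / (9.4) = 0.75851 × 10^-9 Ω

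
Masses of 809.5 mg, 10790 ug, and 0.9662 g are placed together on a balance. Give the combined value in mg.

1786.49 mg

In mg:
  809.5 mg → 809.5
  10790 ug = 10790 × 10^-3 mg = 10.79
  0.9662 g = 0.9662 × 10^3 mg = 966.2
Sum: 809.5 + 10.79 + 966.2 = 1786.49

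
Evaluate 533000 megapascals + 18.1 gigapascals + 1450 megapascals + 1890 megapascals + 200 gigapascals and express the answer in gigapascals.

In gigapascals:
  533000 megapascals = 533000e-3 gigapascals = 533
  18.1 gigapascals → 18.1
  1450 megapascals = 1450e-3 gigapascals = 1.45
  1890 megapascals = 1890e-3 gigapascals = 1.89
  200 gigapascals → 200
Sum: 533 + 18.1 + 1.45 + 1.89 + 200 = 754.44

754.44 gigapascals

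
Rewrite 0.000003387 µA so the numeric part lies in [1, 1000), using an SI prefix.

= 3.387 × 10^-12 A; 10^-12 is pico.

3.387 pA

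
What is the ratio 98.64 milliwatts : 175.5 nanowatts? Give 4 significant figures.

562100

(98.64e-3) / (175.5e-9) = 0.56205e6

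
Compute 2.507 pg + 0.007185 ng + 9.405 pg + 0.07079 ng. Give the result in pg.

89.887 pg

In pg:
  2.507 pg → 2.507
  0.007185 ng = 0.007185 × 10^3 pg = 7.185
  9.405 pg → 9.405
  0.07079 ng = 0.07079 × 10^3 pg = 70.79
Sum: 2.507 + 7.185 + 9.405 + 70.79 = 89.887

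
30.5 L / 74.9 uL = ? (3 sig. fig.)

(30.5) / (74.9e-6) = 0.4072e6

407000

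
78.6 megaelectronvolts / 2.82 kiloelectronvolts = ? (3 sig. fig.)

27900

(78.6 × 10⁶) / (2.82 × 10³) = 27.87 × 10³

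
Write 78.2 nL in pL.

nano = 1e-9, pico = 1e-12; factor is 1e3.
78.2 × 1e3 = 78200

78200 pL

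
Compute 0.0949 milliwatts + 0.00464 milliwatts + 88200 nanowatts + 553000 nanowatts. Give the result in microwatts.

740.74 microwatts

In microwatts:
  0.0949 milliwatts = 0.0949 × 10^3 microwatts = 94.9
  0.00464 milliwatts = 0.00464 × 10^3 microwatts = 4.64
  88200 nanowatts = 88200 × 10^-3 microwatts = 88.2
  553000 nanowatts = 553000 × 10^-3 microwatts = 553
Sum: 94.9 + 4.64 + 88.2 + 553 = 740.74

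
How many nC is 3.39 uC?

3390 nC

micro = 10^-6, nano = 10^-9; factor is 10^3.
3.39 × 10^3 = 3390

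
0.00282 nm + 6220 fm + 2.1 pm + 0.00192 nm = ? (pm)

13.06 pm

In pm:
  0.00282 nm = 0.00282 × 10^3 pm = 2.82
  6220 fm = 6220 × 10^-3 pm = 6.22
  2.1 pm → 2.1
  0.00192 nm = 0.00192 × 10^3 pm = 1.92
Sum: 2.82 + 6.22 + 2.1 + 1.92 = 13.06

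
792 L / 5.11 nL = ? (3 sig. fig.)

155000000000

(792) / (5.11e-9) = 155e9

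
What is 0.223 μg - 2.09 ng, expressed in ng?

In ng:
  0.223 μg = 0.223 × 10³ ng = 223
  2.09 ng → 2.09
Difference: 223 - 2.09 = 220.91

220.91 ng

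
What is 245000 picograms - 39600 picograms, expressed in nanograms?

205.4 nanograms

In nanograms:
  245000 picograms = 245000 × 10^-3 nanograms = 245
  39600 picograms = 39600 × 10^-3 nanograms = 39.6
Difference: 245 - 39.6 = 205.4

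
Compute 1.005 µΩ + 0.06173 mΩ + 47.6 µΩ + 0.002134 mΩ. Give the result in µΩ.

In µΩ:
  1.005 µΩ → 1.005
  0.06173 mΩ = 0.06173 × 10^3 µΩ = 61.73
  47.6 µΩ → 47.6
  0.002134 mΩ = 0.002134 × 10^3 µΩ = 2.134
Sum: 1.005 + 61.73 + 47.6 + 2.134 = 112.469

112.469 µΩ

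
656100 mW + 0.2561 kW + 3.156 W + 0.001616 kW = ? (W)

In W:
  656100 mW = 656100e-3 W = 656.1
  0.2561 kW = 0.2561e3 W = 256.1
  3.156 W → 3.156
  0.001616 kW = 0.001616e3 W = 1.616
Sum: 656.1 + 256.1 + 3.156 + 1.616 = 916.972

916.972 W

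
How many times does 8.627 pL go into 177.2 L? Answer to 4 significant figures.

20540000000000

(177.2) / (8.627 × 10⁻¹²) = 20.54 × 10¹²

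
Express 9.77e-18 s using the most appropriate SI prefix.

9.77 as

= 9.77e-18 s; 1e-18 is atto.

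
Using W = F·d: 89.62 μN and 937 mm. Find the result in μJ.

89.62 × 10⁻⁶ × 937 × 10⁻³ = 83973.94 × 10⁻⁹ J

83.97394 μJ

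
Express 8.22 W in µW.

8220000 µW

(no prefix) = 10⁰, micro = 10⁻⁶; factor is 10⁶.
8.22 × 10⁶ = 8220000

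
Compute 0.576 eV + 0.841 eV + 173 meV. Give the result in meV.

1590 meV

In meV:
  0.576 eV = 0.576 × 10³ meV = 576
  0.841 eV = 0.841 × 10³ meV = 841
  173 meV → 173
Sum: 576 + 841 + 173 = 1590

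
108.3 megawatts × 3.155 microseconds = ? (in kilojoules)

0.3416865 kilojoules

108.3 × 10⁶ × 3.155 × 10⁻⁶ = 341.6865 J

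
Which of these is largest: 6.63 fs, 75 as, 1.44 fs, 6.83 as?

6.63 fs = 0.00000000000000663 s
75 as = 0.000000000000000075 s
1.44 fs = 0.00000000000000144 s
6.83 as = 0.00000000000000000683 s

6.63 fs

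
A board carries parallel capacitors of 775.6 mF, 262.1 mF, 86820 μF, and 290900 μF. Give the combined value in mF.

In mF:
  775.6 mF → 775.6
  262.1 mF → 262.1
  86820 μF = 86820e-3 mF = 86.82
  290900 μF = 290900e-3 mF = 290.9
Sum: 775.6 + 262.1 + 86.82 + 290.9 = 1415.42

1415.42 mF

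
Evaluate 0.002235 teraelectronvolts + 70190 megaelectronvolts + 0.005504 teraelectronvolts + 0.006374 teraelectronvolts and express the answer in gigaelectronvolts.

In gigaelectronvolts:
  0.002235 teraelectronvolts = 0.002235e3 gigaelectronvolts = 2.235
  70190 megaelectronvolts = 70190e-3 gigaelectronvolts = 70.19
  0.005504 teraelectronvolts = 0.005504e3 gigaelectronvolts = 5.504
  0.006374 teraelectronvolts = 0.006374e3 gigaelectronvolts = 6.374
Sum: 2.235 + 70.19 + 5.504 + 6.374 = 84.303

84.303 gigaelectronvolts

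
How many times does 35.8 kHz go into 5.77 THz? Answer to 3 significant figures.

161000000

(5.77e12) / (35.8e3) = 0.1612e9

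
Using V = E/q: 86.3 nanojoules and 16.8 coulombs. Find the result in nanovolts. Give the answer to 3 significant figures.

5.14 nanovolts

(86.3e-9) / (16.8) = 5.1369e-9 V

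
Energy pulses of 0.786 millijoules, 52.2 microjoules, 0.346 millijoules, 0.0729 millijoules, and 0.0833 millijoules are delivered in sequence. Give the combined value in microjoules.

1340.4 microjoules

In microjoules:
  0.786 millijoules = 0.786e3 microjoules = 786
  52.2 microjoules → 52.2
  0.346 millijoules = 0.346e3 microjoules = 346
  0.0729 millijoules = 0.0729e3 microjoules = 72.9
  0.0833 millijoules = 0.0833e3 microjoules = 83.3
Sum: 786 + 52.2 + 346 + 72.9 + 83.3 = 1340.4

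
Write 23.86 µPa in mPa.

micro = 10^-6, milli = 10^-3; factor is 10^-3.
23.86 × 10^-3 = 0.02386

0.02386 mPa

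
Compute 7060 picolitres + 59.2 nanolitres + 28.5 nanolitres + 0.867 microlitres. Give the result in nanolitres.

961.76 nanolitres

In nanolitres:
  7060 picolitres = 7060 × 10⁻³ nanolitres = 7.06
  59.2 nanolitres → 59.2
  28.5 nanolitres → 28.5
  0.867 microlitres = 0.867 × 10³ nanolitres = 867
Sum: 7.06 + 59.2 + 28.5 + 867 = 961.76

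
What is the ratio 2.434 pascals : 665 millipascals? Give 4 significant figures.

(2.434) / (665 × 10⁻³) = 0.0036602 × 10³

3.660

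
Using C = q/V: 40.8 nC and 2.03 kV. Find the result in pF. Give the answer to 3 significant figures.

20.1 pF

(40.8 × 10⁻⁹) / (2.03 × 10³) = 20.099 × 10⁻¹² F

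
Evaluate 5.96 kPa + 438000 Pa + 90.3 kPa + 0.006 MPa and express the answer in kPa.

540.26 kPa

In kPa:
  5.96 kPa → 5.96
  438000 Pa = 438000 × 10^-3 kPa = 438
  90.3 kPa → 90.3
  0.006 MPa = 0.006 × 10^3 kPa = 6
Sum: 5.96 + 438 + 90.3 + 6 = 540.26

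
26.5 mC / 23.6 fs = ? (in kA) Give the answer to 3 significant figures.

(26.5e-3) / (23.6e-15) = 1.1229e12 A

1120000000 kA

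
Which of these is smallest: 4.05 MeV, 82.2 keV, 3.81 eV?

3.81 eV

4.05 MeV = 4050000 eV
82.2 keV = 82200 eV
3.81 eV = 3.81 eV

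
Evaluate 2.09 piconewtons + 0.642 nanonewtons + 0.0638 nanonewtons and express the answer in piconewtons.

In piconewtons:
  2.09 piconewtons → 2.09
  0.642 nanonewtons = 0.642 × 10^3 piconewtons = 642
  0.0638 nanonewtons = 0.0638 × 10^3 piconewtons = 63.8
Sum: 2.09 + 642 + 63.8 = 707.89

707.89 piconewtons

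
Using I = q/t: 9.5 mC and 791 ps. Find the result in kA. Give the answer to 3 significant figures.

12000 kA

(9.5 × 10^-3) / (791 × 10^-12) = 0.01201 × 10^9 A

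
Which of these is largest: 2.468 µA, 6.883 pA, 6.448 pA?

2.468 µA = 0.000002468 A
6.883 pA = 0.000000000006883 A
6.448 pA = 0.000000000006448 A

2.468 µA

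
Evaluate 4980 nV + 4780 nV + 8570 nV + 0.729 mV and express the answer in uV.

In uV:
  4980 nV = 4980 × 10⁻³ uV = 4.98
  4780 nV = 4780 × 10⁻³ uV = 4.78
  8570 nV = 8570 × 10⁻³ uV = 8.57
  0.729 mV = 0.729 × 10³ uV = 729
Sum: 4.98 + 4.78 + 8.57 + 729 = 747.33

747.33 uV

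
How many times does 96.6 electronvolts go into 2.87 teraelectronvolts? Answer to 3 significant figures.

29700000000

(2.87e12) / (96.6) = 0.02971e12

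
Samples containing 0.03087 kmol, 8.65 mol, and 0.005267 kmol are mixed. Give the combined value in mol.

44.787 mol

In mol:
  0.03087 kmol = 0.03087 × 10³ mol = 30.87
  8.65 mol → 8.65
  0.005267 kmol = 0.005267 × 10³ mol = 5.267
Sum: 30.87 + 8.65 + 5.267 = 44.787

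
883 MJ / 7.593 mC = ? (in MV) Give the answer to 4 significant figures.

(883e6) / (7.593e-3) = 116.291e9 V

116300 MV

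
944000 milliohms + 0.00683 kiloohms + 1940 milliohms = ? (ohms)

In ohms:
  944000 milliohms = 944000 × 10^-3 ohms = 944
  0.00683 kiloohms = 0.00683 × 10^3 ohms = 6.83
  1940 milliohms = 1940 × 10^-3 ohms = 1.94
Sum: 944 + 6.83 + 1.94 = 952.77

952.77 ohms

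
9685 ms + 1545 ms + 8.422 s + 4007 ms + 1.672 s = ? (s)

In s:
  9685 ms = 9685 × 10⁻³ s = 9.685
  1545 ms = 1545 × 10⁻³ s = 1.545
  8.422 s → 8.422
  4007 ms = 4007 × 10⁻³ s = 4.007
  1.672 s → 1.672
Sum: 9.685 + 1.545 + 8.422 + 4.007 + 1.672 = 25.331

25.331 s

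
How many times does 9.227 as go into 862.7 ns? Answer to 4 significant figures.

93500000000

(862.7 × 10^-9) / (9.227 × 10^-18) = 93.497 × 10^9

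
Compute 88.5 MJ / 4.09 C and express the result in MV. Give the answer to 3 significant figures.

21.6 MV

(88.5 × 10^6) / (4.09) = 21.638 × 10^6 V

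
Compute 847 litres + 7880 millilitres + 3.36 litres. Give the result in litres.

In litres:
  847 litres → 847
  7880 millilitres = 7880 × 10^-3 litres = 7.88
  3.36 litres → 3.36
Sum: 847 + 7.88 + 3.36 = 858.24

858.24 litres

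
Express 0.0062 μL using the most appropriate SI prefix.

6.2 nL

= 6.2e-9 L; 1e-9 is nano.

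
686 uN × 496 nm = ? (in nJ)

686 × 10⁻⁶ × 496 × 10⁻⁹ = 340256 × 10⁻¹⁵ J

0.340256 nJ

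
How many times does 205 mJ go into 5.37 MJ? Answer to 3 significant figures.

(5.37e6) / (205e-3) = 0.0262e9

26200000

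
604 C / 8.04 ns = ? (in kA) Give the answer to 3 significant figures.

(604) / (8.04 × 10⁻⁹) = 75.124 × 10⁹ A

75100000 kA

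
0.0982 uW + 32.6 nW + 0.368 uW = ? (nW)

In nW:
  0.0982 uW = 0.0982e3 nW = 98.2
  32.6 nW → 32.6
  0.368 uW = 0.368e3 nW = 368
Sum: 98.2 + 32.6 + 368 = 498.8

498.8 nW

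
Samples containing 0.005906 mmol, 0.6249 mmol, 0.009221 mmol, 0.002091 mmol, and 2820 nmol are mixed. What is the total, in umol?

644.938 umol

In umol:
  0.005906 mmol = 0.005906 × 10³ umol = 5.906
  0.6249 mmol = 0.6249 × 10³ umol = 624.9
  0.009221 mmol = 0.009221 × 10³ umol = 9.221
  0.002091 mmol = 0.002091 × 10³ umol = 2.091
  2820 nmol = 2820 × 10⁻³ umol = 2.82
Sum: 5.906 + 624.9 + 9.221 + 2.091 + 2.82 = 644.938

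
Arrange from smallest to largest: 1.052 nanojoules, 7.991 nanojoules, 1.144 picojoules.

1.144 picojoules < 1.052 nanojoules < 7.991 nanojoules

1.052 nanojoules = 0.000000001052 joules
7.991 nanojoules = 0.000000007991 joules
1.144 picojoules = 0.000000000001144 joules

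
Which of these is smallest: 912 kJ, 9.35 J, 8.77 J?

8.77 J

912 kJ = 912000 J
9.35 J = 9.35 J
8.77 J = 8.77 J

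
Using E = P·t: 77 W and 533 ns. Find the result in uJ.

41.041 uJ

77 × 533e-9 = 41041e-9 J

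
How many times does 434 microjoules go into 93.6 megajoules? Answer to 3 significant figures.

(93.6e6) / (434e-6) = 0.2157e12

216000000000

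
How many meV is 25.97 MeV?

25970000000 meV

mega = 10^6, milli = 10^-3; factor is 10^9.
25.97 × 10^9 = 25970000000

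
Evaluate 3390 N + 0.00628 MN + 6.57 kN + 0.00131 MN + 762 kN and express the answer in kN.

In kN:
  3390 N = 3390e-3 kN = 3.39
  0.00628 MN = 0.00628e3 kN = 6.28
  6.57 kN → 6.57
  0.00131 MN = 0.00131e3 kN = 1.31
  762 kN → 762
Sum: 3.39 + 6.28 + 6.57 + 1.31 + 762 = 779.55

779.55 kN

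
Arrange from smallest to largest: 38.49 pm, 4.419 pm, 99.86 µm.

4.419 pm < 38.49 pm < 99.86 µm

38.49 pm = 0.00000000003849 m
4.419 pm = 0.000000000004419 m
99.86 µm = 0.00009986 m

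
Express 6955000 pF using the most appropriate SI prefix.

6.955 µF

= 6.955e-6 F; 1e-6 is micro.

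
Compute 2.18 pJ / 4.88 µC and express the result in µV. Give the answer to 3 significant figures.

(2.18e-12) / (4.88e-6) = 0.44672e-6 V

0.447 µV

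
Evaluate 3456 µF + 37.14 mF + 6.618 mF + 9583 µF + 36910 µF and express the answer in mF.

93.707 mF

In mF:
  3456 µF = 3456e-3 mF = 3.456
  37.14 mF → 37.14
  6.618 mF → 6.618
  9583 µF = 9583e-3 mF = 9.583
  36910 µF = 36910e-3 mF = 36.91
Sum: 3.456 + 37.14 + 6.618 + 9.583 + 36.91 = 93.707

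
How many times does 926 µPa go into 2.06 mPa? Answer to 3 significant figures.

2.22

(2.06 × 10⁻³) / (926 × 10⁻⁶) = 0.002225 × 10³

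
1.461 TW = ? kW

1461000000 kW

tera = 10¹², kilo = 10³; factor is 10⁹.
1.461 × 10⁹ = 1461000000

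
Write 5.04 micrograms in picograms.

micro = 10⁻⁶, pico = 10⁻¹²; factor is 10⁶.
5.04 × 10⁶ = 5040000

5040000 picograms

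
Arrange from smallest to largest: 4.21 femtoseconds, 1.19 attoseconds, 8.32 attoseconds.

4.21 femtoseconds = 0.00000000000000421 seconds
1.19 attoseconds = 0.00000000000000000119 seconds
8.32 attoseconds = 0.00000000000000000832 seconds

1.19 attoseconds < 8.32 attoseconds < 4.21 femtoseconds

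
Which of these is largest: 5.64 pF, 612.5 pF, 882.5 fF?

612.5 pF

5.64 pF = 0.00000000000564 F
612.5 pF = 0.0000000006125 F
882.5 fF = 0.0000000000008825 F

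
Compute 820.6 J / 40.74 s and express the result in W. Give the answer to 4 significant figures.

(820.6) / (40.74) = 20.1424 W

20.14 W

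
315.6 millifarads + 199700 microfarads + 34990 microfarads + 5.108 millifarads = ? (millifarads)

In millifarads:
  315.6 millifarads → 315.6
  199700 microfarads = 199700 × 10⁻³ millifarads = 199.7
  34990 microfarads = 34990 × 10⁻³ millifarads = 34.99
  5.108 millifarads → 5.108
Sum: 315.6 + 199.7 + 34.99 + 5.108 = 555.398

555.398 millifarads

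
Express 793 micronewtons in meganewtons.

micro = 10^-6, mega = 10^6; factor is 10^-12.
793 × 10^-12 = 0.000000000793

0.000000000793 meganewtons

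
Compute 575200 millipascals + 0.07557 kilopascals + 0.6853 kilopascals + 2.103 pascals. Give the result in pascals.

In pascals:
  575200 millipascals = 575200 × 10^-3 pascals = 575.2
  0.07557 kilopascals = 0.07557 × 10^3 pascals = 75.57
  0.6853 kilopascals = 0.6853 × 10^3 pascals = 685.3
  2.103 pascals → 2.103
Sum: 575.2 + 75.57 + 685.3 + 2.103 = 1338.173

1338.173 pascals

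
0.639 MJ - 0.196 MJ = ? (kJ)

443 kJ

In kJ:
  0.639 MJ = 0.639e3 kJ = 639
  0.196 MJ = 0.196e3 kJ = 196
Difference: 639 - 196 = 443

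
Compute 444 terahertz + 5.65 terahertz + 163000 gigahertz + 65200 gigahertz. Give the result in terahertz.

In terahertz:
  444 terahertz → 444
  5.65 terahertz → 5.65
  163000 gigahertz = 163000 × 10^-3 terahertz = 163
  65200 gigahertz = 65200 × 10^-3 terahertz = 65.2
Sum: 444 + 5.65 + 163 + 65.2 = 677.85

677.85 terahertz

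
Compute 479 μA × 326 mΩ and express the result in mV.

0.156154 mV

479e-6 × 326e-3 = 156154e-9 V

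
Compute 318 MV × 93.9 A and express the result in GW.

29.8602 GW

318 × 10⁶ × 93.9 = 29860.2 × 10⁶ W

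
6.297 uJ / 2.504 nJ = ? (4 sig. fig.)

2515

(6.297 × 10^-6) / (2.504 × 10^-9) = 2.5148 × 10^3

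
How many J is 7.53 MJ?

mega = 1e6, (no prefix) = 1e0; factor is 1e6.
7.53 × 1e6 = 7530000

7530000 J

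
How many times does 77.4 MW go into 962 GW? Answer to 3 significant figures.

12400

(962e9) / (77.4e6) = 12.43e3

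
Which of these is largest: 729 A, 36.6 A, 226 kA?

226 kA

729 A = 729 A
36.6 A = 36.6 A
226 kA = 226000 A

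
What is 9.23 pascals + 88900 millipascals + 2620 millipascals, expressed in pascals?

100.75 pascals

In pascals:
  9.23 pascals → 9.23
  88900 millipascals = 88900 × 10⁻³ pascals = 88.9
  2620 millipascals = 2620 × 10⁻³ pascals = 2.62
Sum: 9.23 + 88.9 + 2.62 = 100.75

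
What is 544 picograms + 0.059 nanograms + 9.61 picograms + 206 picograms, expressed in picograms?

818.61 picograms

In picograms:
  544 picograms → 544
  0.059 nanograms = 0.059e3 picograms = 59
  9.61 picograms → 9.61
  206 picograms → 206
Sum: 544 + 59 + 9.61 + 206 = 818.61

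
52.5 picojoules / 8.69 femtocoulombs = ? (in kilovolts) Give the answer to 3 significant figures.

(52.5 × 10^-12) / (8.69 × 10^-15) = 6.0414 × 10^3 V

6.04 kilovolts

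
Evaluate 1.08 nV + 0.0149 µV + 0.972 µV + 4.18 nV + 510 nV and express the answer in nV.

In nV:
  1.08 nV → 1.08
  0.0149 µV = 0.0149 × 10^3 nV = 14.9
  0.972 µV = 0.972 × 10^3 nV = 972
  4.18 nV → 4.18
  510 nV → 510
Sum: 1.08 + 14.9 + 972 + 4.18 + 510 = 1502.16

1502.16 nV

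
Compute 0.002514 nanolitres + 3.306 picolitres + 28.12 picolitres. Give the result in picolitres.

In picolitres:
  0.002514 nanolitres = 0.002514 × 10^3 picolitres = 2.514
  3.306 picolitres → 3.306
  28.12 picolitres → 28.12
Sum: 2.514 + 3.306 + 28.12 = 33.94

33.94 picolitres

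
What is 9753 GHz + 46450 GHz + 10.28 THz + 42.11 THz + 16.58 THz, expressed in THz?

In THz:
  9753 GHz = 9753 × 10⁻³ THz = 9.753
  46450 GHz = 46450 × 10⁻³ THz = 46.45
  10.28 THz → 10.28
  42.11 THz → 42.11
  16.58 THz → 16.58
Sum: 9.753 + 46.45 + 10.28 + 42.11 + 16.58 = 125.173

125.173 THz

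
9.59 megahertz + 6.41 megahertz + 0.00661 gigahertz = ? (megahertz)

22.61 megahertz

In megahertz:
  9.59 megahertz → 9.59
  6.41 megahertz → 6.41
  0.00661 gigahertz = 0.00661 × 10³ megahertz = 6.61
Sum: 9.59 + 6.41 + 6.61 = 22.61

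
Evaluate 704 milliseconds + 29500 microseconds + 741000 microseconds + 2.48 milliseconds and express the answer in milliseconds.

1476.98 milliseconds

In milliseconds:
  704 milliseconds → 704
  29500 microseconds = 29500 × 10⁻³ milliseconds = 29.5
  741000 microseconds = 741000 × 10⁻³ milliseconds = 741
  2.48 milliseconds → 2.48
Sum: 704 + 29.5 + 741 + 2.48 = 1476.98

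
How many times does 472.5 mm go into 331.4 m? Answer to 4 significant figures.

701.4

(331.4) / (472.5 × 10⁻³) = 0.70138 × 10³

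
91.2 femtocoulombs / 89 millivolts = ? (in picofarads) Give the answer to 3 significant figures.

1.02 picofarads

(91.2e-15) / (89e-3) = 1.0247e-12 F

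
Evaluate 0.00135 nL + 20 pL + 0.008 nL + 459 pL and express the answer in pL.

488.35 pL

In pL:
  0.00135 nL = 0.00135e3 pL = 1.35
  20 pL → 20
  0.008 nL = 0.008e3 pL = 8
  459 pL → 459
Sum: 1.35 + 20 + 8 + 459 = 488.35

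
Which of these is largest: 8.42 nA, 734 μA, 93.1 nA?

8.42 nA = 0.00000000842 A
734 μA = 0.000734 A
93.1 nA = 0.0000000931 A

734 μA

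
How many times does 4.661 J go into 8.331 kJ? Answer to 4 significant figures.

(8.331 × 10³) / (4.661) = 1.7874 × 10³

1787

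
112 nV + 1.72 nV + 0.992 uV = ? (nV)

1105.72 nV

In nV:
  112 nV → 112
  1.72 nV → 1.72
  0.992 uV = 0.992 × 10³ nV = 992
Sum: 112 + 1.72 + 992 = 1105.72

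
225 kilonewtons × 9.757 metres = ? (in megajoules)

225 × 10^3 × 9.757 = 2195.325 × 10^3 J

2.195325 megajoules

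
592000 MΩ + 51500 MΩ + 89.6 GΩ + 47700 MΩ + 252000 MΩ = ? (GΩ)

1032.8 GΩ

In GΩ:
  592000 MΩ = 592000 × 10⁻³ GΩ = 592
  51500 MΩ = 51500 × 10⁻³ GΩ = 51.5
  89.6 GΩ → 89.6
  47700 MΩ = 47700 × 10⁻³ GΩ = 47.7
  252000 MΩ = 252000 × 10⁻³ GΩ = 252
Sum: 592 + 51.5 + 89.6 + 47.7 + 252 = 1032.8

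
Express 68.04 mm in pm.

milli = 1e-3, pico = 1e-12; factor is 1e9.
68.04 × 1e9 = 68040000000

68040000000 pm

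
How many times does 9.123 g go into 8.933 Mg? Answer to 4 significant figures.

(8.933 × 10^6) / (9.123) = 0.97917 × 10^6

979200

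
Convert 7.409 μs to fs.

7409000000 fs

micro = 1e-6, femto = 1e-15; factor is 1e9.
7.409 × 1e9 = 7409000000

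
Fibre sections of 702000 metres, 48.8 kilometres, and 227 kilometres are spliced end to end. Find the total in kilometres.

977.8 kilometres

In kilometres:
  702000 metres = 702000e-3 kilometres = 702
  48.8 kilometres → 48.8
  227 kilometres → 227
Sum: 702 + 48.8 + 227 = 977.8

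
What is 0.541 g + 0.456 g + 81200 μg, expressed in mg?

In mg:
  0.541 g = 0.541 × 10³ mg = 541
  0.456 g = 0.456 × 10³ mg = 456
  81200 μg = 81200 × 10⁻³ mg = 81.2
Sum: 541 + 456 + 81.2 = 1078.2

1078.2 mg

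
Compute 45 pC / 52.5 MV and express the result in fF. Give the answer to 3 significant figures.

(45 × 10^-12) / (52.5 × 10^6) = 0.85714 × 10^-18 F

0.000857 fF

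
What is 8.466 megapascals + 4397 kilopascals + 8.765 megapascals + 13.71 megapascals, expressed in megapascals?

In megapascals:
  8.466 megapascals → 8.466
  4397 kilopascals = 4397 × 10⁻³ megapascals = 4.397
  8.765 megapascals → 8.765
  13.71 megapascals → 13.71
Sum: 8.466 + 4.397 + 8.765 + 13.71 = 35.338

35.338 megapascals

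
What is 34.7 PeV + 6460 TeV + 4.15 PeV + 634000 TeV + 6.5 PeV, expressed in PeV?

In PeV:
  34.7 PeV → 34.7
  6460 TeV = 6460e-3 PeV = 6.46
  4.15 PeV → 4.15
  634000 TeV = 634000e-3 PeV = 634
  6.5 PeV → 6.5
Sum: 34.7 + 6.46 + 4.15 + 634 + 6.5 = 685.81

685.81 PeV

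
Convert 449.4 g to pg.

449400000000000 pg

(no prefix) = 10^0, pico = 10^-12; factor is 10^12.
449.4 × 10^12 = 449400000000000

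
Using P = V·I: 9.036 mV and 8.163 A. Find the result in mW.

9.036e-3 × 8.163 = 73.760868e-3 W

73.760868 mW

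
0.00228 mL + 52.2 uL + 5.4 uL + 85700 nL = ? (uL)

In uL:
  0.00228 mL = 0.00228 × 10^3 uL = 2.28
  52.2 uL → 52.2
  5.4 uL → 5.4
  85700 nL = 85700 × 10^-3 uL = 85.7
Sum: 2.28 + 52.2 + 5.4 + 85.7 = 145.58

145.58 uL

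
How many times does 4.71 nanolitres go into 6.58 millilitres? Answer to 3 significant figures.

1400000

(6.58 × 10^-3) / (4.71 × 10^-9) = 1.397 × 10^6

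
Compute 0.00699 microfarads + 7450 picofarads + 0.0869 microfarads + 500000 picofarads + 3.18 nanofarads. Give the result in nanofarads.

604.52 nanofarads

In nanofarads:
  0.00699 microfarads = 0.00699 × 10^3 nanofarads = 6.99
  7450 picofarads = 7450 × 10^-3 nanofarads = 7.45
  0.0869 microfarads = 0.0869 × 10^3 nanofarads = 86.9
  500000 picofarads = 500000 × 10^-3 nanofarads = 500
  3.18 nanofarads → 3.18
Sum: 6.99 + 7.45 + 86.9 + 500 + 3.18 = 604.52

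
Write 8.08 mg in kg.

milli = 10⁻³, kilo = 10³; factor is 10⁻⁶.
8.08 × 10⁻⁶ = 0.00000808

0.00000808 kg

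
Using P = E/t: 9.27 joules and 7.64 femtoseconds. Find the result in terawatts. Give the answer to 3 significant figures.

1210 terawatts

(9.27) / (7.64 × 10^-15) = 1.2134 × 10^15 W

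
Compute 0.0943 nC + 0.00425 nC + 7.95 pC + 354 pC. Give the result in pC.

In pC:
  0.0943 nC = 0.0943 × 10³ pC = 94.3
  0.00425 nC = 0.00425 × 10³ pC = 4.25
  7.95 pC → 7.95
  354 pC → 354
Sum: 94.3 + 4.25 + 7.95 + 354 = 460.5

460.5 pC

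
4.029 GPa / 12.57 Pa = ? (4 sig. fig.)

(4.029 × 10^9) / (12.57) = 0.32053 × 10^9

320500000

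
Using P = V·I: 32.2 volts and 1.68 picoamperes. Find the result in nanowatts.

32.2 × 1.68e-12 = 54.096e-12 W

0.054096 nanowatts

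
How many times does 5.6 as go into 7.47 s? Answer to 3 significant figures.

1330000000000000000

(7.47) / (5.6e-18) = 1.334e18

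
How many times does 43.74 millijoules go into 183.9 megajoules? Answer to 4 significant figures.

4204000000

(183.9 × 10⁶) / (43.74 × 10⁻³) = 4.2044 × 10⁹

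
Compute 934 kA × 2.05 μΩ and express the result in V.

1.9147 V

934e3 × 2.05e-6 = 1914.7e-3 V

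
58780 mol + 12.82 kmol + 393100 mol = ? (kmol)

464.7 kmol

In kmol:
  58780 mol = 58780e-3 kmol = 58.78
  12.82 kmol → 12.82
  393100 mol = 393100e-3 kmol = 393.1
Sum: 58.78 + 12.82 + 393.1 = 464.7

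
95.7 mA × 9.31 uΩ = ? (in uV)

95.7e-3 × 9.31e-6 = 890.967e-9 V

0.890967 uV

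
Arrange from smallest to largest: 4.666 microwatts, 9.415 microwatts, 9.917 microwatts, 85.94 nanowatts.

85.94 nanowatts < 4.666 microwatts < 9.415 microwatts < 9.917 microwatts

4.666 microwatts = 0.000004666 watts
9.415 microwatts = 0.000009415 watts
9.917 microwatts = 0.000009917 watts
85.94 nanowatts = 0.00000008594 watts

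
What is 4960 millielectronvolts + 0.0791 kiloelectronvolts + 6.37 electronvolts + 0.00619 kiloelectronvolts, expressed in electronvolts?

96.62 electronvolts

In electronvolts:
  4960 millielectronvolts = 4960 × 10^-3 electronvolts = 4.96
  0.0791 kiloelectronvolts = 0.0791 × 10^3 electronvolts = 79.1
  6.37 electronvolts → 6.37
  0.00619 kiloelectronvolts = 0.00619 × 10^3 electronvolts = 6.19
Sum: 4.96 + 79.1 + 6.37 + 6.19 = 96.62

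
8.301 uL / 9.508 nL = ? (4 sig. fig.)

873.1

(8.301 × 10^-6) / (9.508 × 10^-9) = 0.87305 × 10^3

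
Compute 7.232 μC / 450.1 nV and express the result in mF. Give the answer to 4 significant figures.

(7.232e-6) / (450.1e-9) = 0.0160675e3 F

16070 mF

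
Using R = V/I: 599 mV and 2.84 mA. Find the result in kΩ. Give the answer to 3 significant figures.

0.211 kΩ

(599 × 10^-3) / (2.84 × 10^-3) = 210.92 Ω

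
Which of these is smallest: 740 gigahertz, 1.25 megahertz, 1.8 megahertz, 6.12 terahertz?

1.25 megahertz

740 gigahertz = 740000000000 hertz
1.25 megahertz = 1250000 hertz
1.8 megahertz = 1800000 hertz
6.12 terahertz = 6120000000000 hertz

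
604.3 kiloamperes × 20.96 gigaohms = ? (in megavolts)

604.3 × 10³ × 20.96 × 10⁹ = 12666.128 × 10¹² V

12666128000 megavolts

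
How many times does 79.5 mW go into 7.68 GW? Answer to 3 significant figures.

96600000000

(7.68e9) / (79.5e-3) = 0.0966e12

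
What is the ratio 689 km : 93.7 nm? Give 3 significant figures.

(689 × 10³) / (93.7 × 10⁻⁹) = 7.353 × 10¹²

7350000000000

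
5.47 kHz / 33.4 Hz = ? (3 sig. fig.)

164

(5.47 × 10³) / (33.4) = 0.1638 × 10³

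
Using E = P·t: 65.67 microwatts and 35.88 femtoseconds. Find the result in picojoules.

0.0000023562396 picojoules

65.67 × 10⁻⁶ × 35.88 × 10⁻¹⁵ = 2356.2396 × 10⁻²¹ J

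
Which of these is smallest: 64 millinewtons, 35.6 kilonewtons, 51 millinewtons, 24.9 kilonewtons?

64 millinewtons = 0.064 newtons
35.6 kilonewtons = 35600 newtons
51 millinewtons = 0.051 newtons
24.9 kilonewtons = 24900 newtons

51 millinewtons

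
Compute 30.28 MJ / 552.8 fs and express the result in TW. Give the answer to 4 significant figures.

(30.28 × 10⁶) / (552.8 × 10⁻¹⁵) = 0.0547757 × 10²¹ W

54780000 TW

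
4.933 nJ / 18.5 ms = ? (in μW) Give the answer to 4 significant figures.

0.2666 μW

(4.933 × 10⁻⁹) / (18.5 × 10⁻³) = 0.266649 × 10⁻⁶ W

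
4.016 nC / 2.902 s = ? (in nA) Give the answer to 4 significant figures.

(4.016e-9) / (2.902) = 1.38387e-9 A

1.384 nA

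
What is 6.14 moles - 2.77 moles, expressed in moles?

3.37 moles

In moles:
  6.14 moles → 6.14
  2.77 moles → 2.77
Difference: 6.14 - 2.77 = 3.37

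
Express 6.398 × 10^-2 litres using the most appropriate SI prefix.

= 63.98 × 10^-3 litres; 10^-3 is milli.

63.98 millilitres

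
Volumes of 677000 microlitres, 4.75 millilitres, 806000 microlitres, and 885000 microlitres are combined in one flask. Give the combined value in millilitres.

2372.75 millilitres

In millilitres:
  677000 microlitres = 677000e-3 millilitres = 677
  4.75 millilitres → 4.75
  806000 microlitres = 806000e-3 millilitres = 806
  885000 microlitres = 885000e-3 millilitres = 885
Sum: 677 + 4.75 + 806 + 885 = 2372.75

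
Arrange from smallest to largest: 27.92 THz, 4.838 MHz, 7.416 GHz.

4.838 MHz < 7.416 GHz < 27.92 THz

27.92 THz = 27920000000000 Hz
4.838 MHz = 4838000 Hz
7.416 GHz = 7416000000 Hz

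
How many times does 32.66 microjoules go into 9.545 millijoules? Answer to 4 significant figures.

292.3

(9.545 × 10⁻³) / (32.66 × 10⁻⁶) = 0.29225 × 10³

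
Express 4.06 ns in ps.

nano = 10⁻⁹, pico = 10⁻¹²; factor is 10³.
4.06 × 10³ = 4060

4060 ps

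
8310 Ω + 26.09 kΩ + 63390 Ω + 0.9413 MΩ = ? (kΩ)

1039.09 kΩ

In kΩ:
  8310 Ω = 8310 × 10⁻³ kΩ = 8.31
  26.09 kΩ → 26.09
  63390 Ω = 63390 × 10⁻³ kΩ = 63.39
  0.9413 MΩ = 0.9413 × 10³ kΩ = 941.3
Sum: 8.31 + 26.09 + 63.39 + 941.3 = 1039.09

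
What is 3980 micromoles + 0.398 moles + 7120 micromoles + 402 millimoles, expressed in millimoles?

811.1 millimoles

In millimoles:
  3980 micromoles = 3980 × 10⁻³ millimoles = 3.98
  0.398 moles = 0.398 × 10³ millimoles = 398
  7120 micromoles = 7120 × 10⁻³ millimoles = 7.12
  402 millimoles → 402
Sum: 3.98 + 398 + 7.12 + 402 = 811.1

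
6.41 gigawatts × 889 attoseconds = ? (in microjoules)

6.41e9 × 889e-18 = 5698.49e-9 J

5.69849 microjoules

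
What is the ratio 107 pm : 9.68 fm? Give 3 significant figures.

11100

(107 × 10⁻¹²) / (9.68 × 10⁻¹⁵) = 11.05 × 10³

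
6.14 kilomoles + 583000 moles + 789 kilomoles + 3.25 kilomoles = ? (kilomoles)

1381.39 kilomoles

In kilomoles:
  6.14 kilomoles → 6.14
  583000 moles = 583000 × 10⁻³ kilomoles = 583
  789 kilomoles → 789
  3.25 kilomoles → 3.25
Sum: 6.14 + 583 + 789 + 3.25 = 1381.39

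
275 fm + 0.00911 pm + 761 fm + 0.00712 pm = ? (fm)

In fm:
  275 fm → 275
  0.00911 pm = 0.00911e3 fm = 9.11
  761 fm → 761
  0.00712 pm = 0.00712e3 fm = 7.12
Sum: 275 + 9.11 + 761 + 7.12 = 1052.23

1052.23 fm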